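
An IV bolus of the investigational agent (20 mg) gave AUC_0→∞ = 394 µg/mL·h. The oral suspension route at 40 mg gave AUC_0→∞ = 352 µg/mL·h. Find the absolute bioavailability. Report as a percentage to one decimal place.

F = (AUC_ev / D_ev) / (AUC_iv / D_iv)
  = (352/40) / (394/20)
  = 8.8 / 19.7 = 0.4467
  = 44.67%

F = 44.7%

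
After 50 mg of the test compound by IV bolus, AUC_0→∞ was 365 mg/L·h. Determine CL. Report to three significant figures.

CL = Dose_iv / AUC_0→∞
   = 50 / 365 = 0.136986 L/h

CL = 0.137 L/h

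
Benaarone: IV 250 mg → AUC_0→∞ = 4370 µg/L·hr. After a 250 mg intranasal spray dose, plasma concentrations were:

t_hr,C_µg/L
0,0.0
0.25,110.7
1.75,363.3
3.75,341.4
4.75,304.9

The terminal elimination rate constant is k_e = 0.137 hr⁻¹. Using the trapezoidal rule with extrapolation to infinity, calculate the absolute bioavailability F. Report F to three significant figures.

Trapezoidal AUC_0→4.75 (intranasal spray):
  [0→0.25]: (0.0+110.7)/2 × 0.25 = 13.8375
  [0.25→1.75]: (110.7+363.3)/2 × 1.5 = 355.5
  [1.75→3.75]: (363.3+341.4)/2 × 2 = 704.7
  [3.75→4.75]: (341.4+304.9)/2 × 1 = 323.15
  Sum = 1397.1875 µg/L·hr
Tail: C_last/k_e = 304.9/0.137 = 2225.547
AUC_0→∞ (intranasal spray) = 1397.1875 + 2225.547 = 3622.7345 µg/L·hr
F = (AUC_ev/D_ev)/(AUC_iv/D_iv) = (3622.7345/250)/(4370/250) = 14.490938/17.48 = 0.8290

F = 0.829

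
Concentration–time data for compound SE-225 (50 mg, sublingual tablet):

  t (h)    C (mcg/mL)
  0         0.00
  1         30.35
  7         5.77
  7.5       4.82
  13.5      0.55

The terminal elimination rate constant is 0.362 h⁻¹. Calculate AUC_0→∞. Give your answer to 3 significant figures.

Trapezoidal AUC_0→13.5:
  [0→1]: (0.00+30.35)/2 × 1 = 15.175
  [1→7]: (30.35+5.77)/2 × 6 = 108.36
  [7→7.5]: (5.77+4.82)/2 × 0.5 = 2.6475
  [7.5→13.5]: (4.82+0.55)/2 × 6 = 16.11
  Sum = 142.2925 mcg/mL·h
Extrapolated tail: C_last / k_e = 0.55 / 0.362 = 1.519
AUC_0→∞ = 142.2925 + 1.519 = 143.8115 mcg/mL·h

AUC = 144 mcg/mL·h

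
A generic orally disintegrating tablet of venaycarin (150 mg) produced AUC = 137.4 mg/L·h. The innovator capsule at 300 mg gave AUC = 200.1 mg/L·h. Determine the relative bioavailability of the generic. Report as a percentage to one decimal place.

F_rel = (AUC_test/D_test) / (AUC_ref/D_ref)
      = (137.4/150) / (200.1/300)
      = 0.916 / 0.667 = 1.3733 = 137.33%

F_rel = 137.3%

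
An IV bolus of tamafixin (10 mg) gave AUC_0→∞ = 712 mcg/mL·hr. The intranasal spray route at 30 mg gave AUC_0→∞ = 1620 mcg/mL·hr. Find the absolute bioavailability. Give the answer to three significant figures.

F = (AUC_ev / D_ev) / (AUC_iv / D_iv)
  = (1620/30) / (712/10)
  = 54 / 71.2 = 0.7584

F = 0.758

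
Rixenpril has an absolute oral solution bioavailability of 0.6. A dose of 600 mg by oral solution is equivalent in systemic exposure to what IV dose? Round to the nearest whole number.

D_iv = 360 mg

Systemic exposure from an extravascular dose = F × D_ev, so the equivalent IV dose is F × D_ev.
D_iv = F × D_ev = 0.6 × 600 = 360 mg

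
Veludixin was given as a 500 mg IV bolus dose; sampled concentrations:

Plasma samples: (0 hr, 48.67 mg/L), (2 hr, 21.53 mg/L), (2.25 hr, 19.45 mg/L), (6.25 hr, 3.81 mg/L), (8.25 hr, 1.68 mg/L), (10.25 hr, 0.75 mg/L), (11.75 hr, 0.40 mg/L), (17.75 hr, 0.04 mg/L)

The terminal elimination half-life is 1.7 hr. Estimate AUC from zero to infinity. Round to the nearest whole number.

Trapezoidal AUC_0→17.75:
  [0→2]: (48.67+21.53)/2 × 2 = 70.2
  [2→2.25]: (21.53+19.45)/2 × 0.25 = 5.1225
  [2.25→6.25]: (19.45+3.81)/2 × 4 = 46.52
  [6.25→8.25]: (3.81+1.68)/2 × 2 = 5.49
  [8.25→10.25]: (1.68+0.75)/2 × 2 = 2.43
  [10.25→11.75]: (0.75+0.40)/2 × 1.5 = 0.8625
  [11.75→17.75]: (0.40+0.04)/2 × 6 = 1.32
  Sum = 131.945 mg/L·hr
k_e = ln2 / t½ = 0.693147 / 1.7 = 0.4077 hr^-1
Extrapolated tail: C_last / k_e = 0.04 / 0.4077 = 0.098
AUC_0→∞ = 131.945 + 0.098 = 132.043 mg/L·hr

AUC = 132 mg/L·hr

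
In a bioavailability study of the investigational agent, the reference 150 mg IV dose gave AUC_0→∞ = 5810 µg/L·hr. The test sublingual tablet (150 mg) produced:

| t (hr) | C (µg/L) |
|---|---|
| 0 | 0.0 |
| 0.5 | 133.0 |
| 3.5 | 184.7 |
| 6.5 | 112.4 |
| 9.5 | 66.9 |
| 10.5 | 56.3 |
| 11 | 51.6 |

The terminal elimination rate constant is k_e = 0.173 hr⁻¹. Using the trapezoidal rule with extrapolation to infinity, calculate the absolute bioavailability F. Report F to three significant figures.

Trapezoidal AUC_0→11 (sublingual tablet):
  [0→0.5]: (0.0+133.0)/2 × 0.5 = 33.25
  [0.5→3.5]: (133.0+184.7)/2 × 3 = 476.55
  [3.5→6.5]: (184.7+112.4)/2 × 3 = 445.65
  [6.5→9.5]: (112.4+66.9)/2 × 3 = 268.95
  [9.5→10.5]: (66.9+56.3)/2 × 1 = 61.6
  [10.5→11]: (56.3+51.6)/2 × 0.5 = 26.975
  Sum = 1312.975 µg/L·hr
Tail: C_last/k_e = 51.6/0.173 = 298.266
AUC_0→∞ (sublingual tablet) = 1312.975 + 298.266 = 1611.241 µg/L·hr
F = (AUC_ev/D_ev)/(AUC_iv/D_iv) = (1611.241/150)/(5810/150) = 10.7416/38.7333 = 0.2773

F = 0.277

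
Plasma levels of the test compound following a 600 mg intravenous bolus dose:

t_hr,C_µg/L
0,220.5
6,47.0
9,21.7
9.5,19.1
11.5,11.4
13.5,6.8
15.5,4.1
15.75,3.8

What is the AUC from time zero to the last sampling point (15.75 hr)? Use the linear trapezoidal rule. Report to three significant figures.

AUC = 976 µg/L·hr

Trapezoidal AUC_0→15.75:
  [0→6]: (220.5+47.0)/2 × 6 = 802.5
  [6→9]: (47.0+21.7)/2 × 3 = 103.05
  [9→9.5]: (21.7+19.1)/2 × 0.5 = 10.2
  [9.5→11.5]: (19.1+11.4)/2 × 2 = 30.5
  [11.5→13.5]: (11.4+6.8)/2 × 2 = 18.2
  [13.5→15.5]: (6.8+4.1)/2 × 2 = 10.9
  [15.5→15.75]: (4.1+3.8)/2 × 0.25 = 0.9875
  Sum = 976.3375 µg/L·hr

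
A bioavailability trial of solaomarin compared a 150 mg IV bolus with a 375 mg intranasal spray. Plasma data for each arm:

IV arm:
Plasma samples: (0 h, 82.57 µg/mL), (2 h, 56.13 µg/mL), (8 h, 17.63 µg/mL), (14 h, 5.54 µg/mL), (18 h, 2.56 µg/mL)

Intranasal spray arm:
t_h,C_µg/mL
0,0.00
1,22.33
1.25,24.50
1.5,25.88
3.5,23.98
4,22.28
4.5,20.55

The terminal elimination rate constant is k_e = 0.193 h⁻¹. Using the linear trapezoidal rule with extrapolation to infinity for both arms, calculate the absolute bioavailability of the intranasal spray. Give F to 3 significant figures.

F = 0.176

Trapezoidal AUC_0→18 (IV):
  [0→2]: (82.57+56.13)/2 × 2 = 138.7
  [2→8]: (56.13+17.63)/2 × 6 = 221.28
  [8→14]: (17.63+5.54)/2 × 6 = 69.51
  [14→18]: (5.54+2.56)/2 × 4 = 16.2
  Sum = 445.69 µg/mL·h
IV tail: 2.56/0.193 = 13.264; AUC_iv,0→∞ = 445.69 + 13.264 = 458.954 µg/mL·h
Trapezoidal AUC_0→4.5 (intranasal spray):
  [0→1]: (0.00+22.33)/2 × 1 = 11.165
  [1→1.25]: (22.33+24.50)/2 × 0.25 = 5.85375
  [1.25→1.5]: (24.50+25.88)/2 × 0.25 = 6.2975
  [1.5→3.5]: (25.88+23.98)/2 × 2 = 49.86
  [3.5→4]: (23.98+22.28)/2 × 0.5 = 11.565
  [4→4.5]: (22.28+20.55)/2 × 0.5 = 10.7075
  Sum = 95.44875 µg/mL·h
intranasal spray tail: 20.55/0.193 = 106.477; AUC_ev,0→∞ = 95.44875 + 106.477 = 201.92575 µg/mL·h
F = (AUC_ev/D_ev)/(AUC_iv/D_iv) = (201.92575/375)/(458.954/150) = 0.538469/3.05969 = 0.1760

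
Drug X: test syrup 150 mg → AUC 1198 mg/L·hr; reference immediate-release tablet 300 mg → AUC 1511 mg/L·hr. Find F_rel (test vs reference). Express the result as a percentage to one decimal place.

F_rel = 158.6%

F_rel = (AUC_test/D_test) / (AUC_ref/D_ref)
      = (1198/150) / (1511/300)
      = 7.98667 / 5.03667 = 1.5857 = 158.57%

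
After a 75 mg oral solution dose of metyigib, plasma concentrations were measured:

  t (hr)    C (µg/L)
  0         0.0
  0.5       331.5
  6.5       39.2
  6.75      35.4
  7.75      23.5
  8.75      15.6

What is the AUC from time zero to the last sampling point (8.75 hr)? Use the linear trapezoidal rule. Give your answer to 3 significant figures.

Trapezoidal AUC_0→8.75:
  [0→0.5]: (0.0+331.5)/2 × 0.5 = 82.875
  [0.5→6.5]: (331.5+39.2)/2 × 6 = 1112.1
  [6.5→6.75]: (39.2+35.4)/2 × 0.25 = 9.325
  [6.75→7.75]: (35.4+23.5)/2 × 1 = 29.45
  [7.75→8.75]: (23.5+15.6)/2 × 1 = 19.55
  Sum = 1253.3 µg/L·hr

AUC = 1250 µg/L·hr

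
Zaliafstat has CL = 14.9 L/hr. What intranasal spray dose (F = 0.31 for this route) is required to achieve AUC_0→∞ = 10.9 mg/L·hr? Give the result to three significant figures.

Dose = CL × AUC_0→∞ / F
     = 14.9 × 10.9 / 0.31 = 523.903 mg

Dose = 524 mg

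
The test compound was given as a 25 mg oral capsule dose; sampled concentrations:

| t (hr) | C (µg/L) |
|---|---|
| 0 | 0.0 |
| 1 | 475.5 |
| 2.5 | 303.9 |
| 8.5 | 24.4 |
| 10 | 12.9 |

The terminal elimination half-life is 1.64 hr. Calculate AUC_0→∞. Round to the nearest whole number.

Trapezoidal AUC_0→10:
  [0→1]: (0.0+475.5)/2 × 1 = 237.75
  [1→2.5]: (475.5+303.9)/2 × 1.5 = 584.55
  [2.5→8.5]: (303.9+24.4)/2 × 6 = 984.9
  [8.5→10]: (24.4+12.9)/2 × 1.5 = 27.975
  Sum = 1835.175 µg/L·hr
k_e = ln2 / t½ = 0.693147 / 1.64 = 0.4227 hr^-1
Extrapolated tail: C_last / k_e = 12.9 / 0.4227 = 30.518
AUC_0→∞ = 1835.175 + 30.518 = 1865.693 µg/L·hr

AUC = 1866 µg/L·hr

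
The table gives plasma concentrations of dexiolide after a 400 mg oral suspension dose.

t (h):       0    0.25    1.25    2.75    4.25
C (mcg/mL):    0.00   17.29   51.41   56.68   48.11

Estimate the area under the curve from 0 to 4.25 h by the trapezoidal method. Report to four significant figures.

Trapezoidal AUC_0→4.25:
  [0→0.25]: (0.00+17.29)/2 × 0.25 = 2.16125
  [0.25→1.25]: (17.29+51.41)/2 × 1 = 34.35
  [1.25→2.75]: (51.41+56.68)/2 × 1.5 = 81.0675
  [2.75→4.25]: (56.68+48.11)/2 × 1.5 = 78.5925
  Sum = 196.17125 mcg/mL·h

AUC = 196.2 mcg/mL·h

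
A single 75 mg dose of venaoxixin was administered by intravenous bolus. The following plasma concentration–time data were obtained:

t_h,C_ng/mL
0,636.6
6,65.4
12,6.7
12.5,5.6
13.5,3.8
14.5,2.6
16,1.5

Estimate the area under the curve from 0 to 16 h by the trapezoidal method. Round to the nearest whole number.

AUC = 2336 ng/mL·h

Trapezoidal AUC_0→16:
  [0→6]: (636.6+65.4)/2 × 6 = 2106.0
  [6→12]: (65.4+6.7)/2 × 6 = 216.3
  [12→12.5]: (6.7+5.6)/2 × 0.5 = 3.075
  [12.5→13.5]: (5.6+3.8)/2 × 1 = 4.7
  [13.5→14.5]: (3.8+2.6)/2 × 1 = 3.2
  [14.5→16]: (2.6+1.5)/2 × 1.5 = 3.075
  Sum = 2336.35 ng/mL·h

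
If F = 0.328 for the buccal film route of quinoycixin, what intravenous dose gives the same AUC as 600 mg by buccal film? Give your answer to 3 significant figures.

Systemic exposure from an extravascular dose = F × D_ev, so the equivalent IV dose is F × D_ev.
D_iv = F × D_ev = 0.328 × 600 = 196.8 mg

D_iv = 197 mg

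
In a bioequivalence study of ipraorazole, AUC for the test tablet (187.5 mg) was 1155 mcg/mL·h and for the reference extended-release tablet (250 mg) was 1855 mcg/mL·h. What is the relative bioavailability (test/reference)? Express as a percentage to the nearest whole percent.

F_rel = 83%

F_rel = (AUC_test/D_test) / (AUC_ref/D_ref)
      = (1155/187.5) / (1855/250)
      = 6.16 / 7.42 = 0.8302 = 83.02%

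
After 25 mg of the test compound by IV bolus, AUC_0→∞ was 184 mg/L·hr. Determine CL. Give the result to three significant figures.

CL = 0.136 L/hr

CL = Dose_iv / AUC_0→∞
   = 25 / 184 = 0.13587 L/hr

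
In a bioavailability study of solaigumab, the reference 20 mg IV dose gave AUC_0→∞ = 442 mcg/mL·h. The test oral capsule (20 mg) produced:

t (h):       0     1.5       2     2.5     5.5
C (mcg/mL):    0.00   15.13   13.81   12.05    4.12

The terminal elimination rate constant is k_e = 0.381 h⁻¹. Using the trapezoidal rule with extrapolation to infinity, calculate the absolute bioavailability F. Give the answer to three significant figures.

F = 0.136

Trapezoidal AUC_0→5.5 (oral capsule):
  [0→1.5]: (0.00+15.13)/2 × 1.5 = 11.3475
  [1.5→2]: (15.13+13.81)/2 × 0.5 = 7.235
  [2→2.5]: (13.81+12.05)/2 × 0.5 = 6.465
  [2.5→5.5]: (12.05+4.12)/2 × 3 = 24.255
  Sum = 49.3025 mcg/mL·h
Tail: C_last/k_e = 4.12/0.381 = 10.814
AUC_0→∞ (oral capsule) = 49.3025 + 10.814 = 60.1165 mcg/mL·h
F = (AUC_ev/D_ev)/(AUC_iv/D_iv) = (60.1165/20)/(442/20) = 3.005825/22.1 = 0.1360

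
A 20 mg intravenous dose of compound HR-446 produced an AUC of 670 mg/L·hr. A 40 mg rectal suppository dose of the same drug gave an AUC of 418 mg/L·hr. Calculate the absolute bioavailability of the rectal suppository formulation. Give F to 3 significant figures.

F = 0.312

F = (AUC_ev / D_ev) / (AUC_iv / D_iv)
  = (418/40) / (670/20)
  = 10.45 / 33.5 = 0.3119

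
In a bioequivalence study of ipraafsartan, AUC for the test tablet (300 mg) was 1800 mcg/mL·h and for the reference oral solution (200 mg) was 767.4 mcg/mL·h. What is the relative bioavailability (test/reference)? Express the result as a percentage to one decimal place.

F_rel = (AUC_test/D_test) / (AUC_ref/D_ref)
      = (1800/300) / (767.4/200)
      = 6 / 3.837 = 1.5637 = 156.37%

F_rel = 156.4%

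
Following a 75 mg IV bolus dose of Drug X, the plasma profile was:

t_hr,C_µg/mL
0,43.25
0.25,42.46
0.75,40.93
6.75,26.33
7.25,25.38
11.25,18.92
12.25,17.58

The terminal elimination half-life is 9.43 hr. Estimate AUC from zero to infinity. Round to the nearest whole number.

Trapezoidal AUC_0→12.25:
  [0→0.25]: (43.25+42.46)/2 × 0.25 = 10.71375
  [0.25→0.75]: (42.46+40.93)/2 × 0.5 = 20.8475
  [0.75→6.75]: (40.93+26.33)/2 × 6 = 201.78
  [6.75→7.25]: (26.33+25.38)/2 × 0.5 = 12.9275
  [7.25→11.25]: (25.38+18.92)/2 × 4 = 88.6
  [11.25→12.25]: (18.92+17.58)/2 × 1 = 18.25
  Sum = 353.11875 µg/mL·hr
k_e = ln2 / t½ = 0.693147 / 9.43 = 0.0735 hr^-1
Extrapolated tail: C_last / k_e = 17.58 / 0.0735 = 239.184
AUC_0→∞ = 353.11875 + 239.184 = 592.30275 µg/mL·hr

AUC = 592 µg/mL·hr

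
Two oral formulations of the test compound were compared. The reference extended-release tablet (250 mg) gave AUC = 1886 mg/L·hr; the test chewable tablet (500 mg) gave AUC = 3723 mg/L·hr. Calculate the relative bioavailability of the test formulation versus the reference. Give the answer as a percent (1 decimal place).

F_rel = 98.7%

F_rel = (AUC_test/D_test) / (AUC_ref/D_ref)
      = (3723/500) / (1886/250)
      = 7.446 / 7.544 = 0.9870 = 98.70%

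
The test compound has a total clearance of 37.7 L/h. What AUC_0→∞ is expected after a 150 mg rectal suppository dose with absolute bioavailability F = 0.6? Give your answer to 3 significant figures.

AUC_0→∞ = F × Dose / CL
        = 0.6 × 150 / 37.7 = 2.38727 mg/L·h

AUC = 2.39 mg/L·h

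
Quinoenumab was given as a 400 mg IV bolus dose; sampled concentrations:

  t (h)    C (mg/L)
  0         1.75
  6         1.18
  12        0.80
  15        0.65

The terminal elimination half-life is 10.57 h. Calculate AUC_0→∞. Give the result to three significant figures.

Trapezoidal AUC_0→15:
  [0→6]: (1.75+1.18)/2 × 6 = 8.79
  [6→12]: (1.18+0.80)/2 × 6 = 5.94
  [12→15]: (0.80+0.65)/2 × 3 = 2.175
  Sum = 16.905 mg/L·h
k_e = ln2 / t½ = 0.693147 / 10.57 = 0.0656 h^-1
Extrapolated tail: C_last / k_e = 0.65 / 0.0656 = 9.909
AUC_0→∞ = 16.905 + 9.909 = 26.814 mg/L·h

AUC = 26.8 mg/L·h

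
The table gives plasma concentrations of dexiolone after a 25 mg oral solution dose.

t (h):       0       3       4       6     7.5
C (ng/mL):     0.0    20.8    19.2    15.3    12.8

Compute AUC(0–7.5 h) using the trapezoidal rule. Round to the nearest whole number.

Trapezoidal AUC_0→7.5:
  [0→3]: (0.0+20.8)/2 × 3 = 31.2
  [3→4]: (20.8+19.2)/2 × 1 = 20.0
  [4→6]: (19.2+15.3)/2 × 2 = 34.5
  [6→7.5]: (15.3+12.8)/2 × 1.5 = 21.075
  Sum = 106.775 ng/mL·h

AUC = 107 ng/mL·h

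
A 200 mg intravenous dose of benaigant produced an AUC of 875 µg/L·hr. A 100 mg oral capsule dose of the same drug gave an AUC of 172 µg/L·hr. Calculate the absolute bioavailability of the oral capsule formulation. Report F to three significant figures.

F = (AUC_ev / D_ev) / (AUC_iv / D_iv)
  = (172/100) / (875/200)
  = 1.72 / 4.375 = 0.3931

F = 0.393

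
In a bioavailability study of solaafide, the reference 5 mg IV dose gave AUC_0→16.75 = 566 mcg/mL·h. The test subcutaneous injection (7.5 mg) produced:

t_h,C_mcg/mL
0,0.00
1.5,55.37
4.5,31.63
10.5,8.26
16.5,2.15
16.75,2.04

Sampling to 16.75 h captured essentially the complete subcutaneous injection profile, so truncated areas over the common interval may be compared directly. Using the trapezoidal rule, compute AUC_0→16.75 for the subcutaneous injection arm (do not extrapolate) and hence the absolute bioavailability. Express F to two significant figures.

F = 0.38

Trapezoidal AUC_0→16.75 (subcutaneous injection):
  [0→1.5]: (0.00+55.37)/2 × 1.5 = 41.5275
  [1.5→4.5]: (55.37+31.63)/2 × 3 = 130.5
  [4.5→10.5]: (31.63+8.26)/2 × 6 = 119.67
  [10.5→16.5]: (8.26+2.15)/2 × 6 = 31.23
  [16.5→16.75]: (2.15+2.04)/2 × 0.25 = 0.52375
  Sum = 323.45125 mcg/mL·h
F = (AUC_ev/D_ev)/(AUC_iv/D_iv) = (323.45125/7.5)/(566/5) = 43.1268/113.2 = 0.3810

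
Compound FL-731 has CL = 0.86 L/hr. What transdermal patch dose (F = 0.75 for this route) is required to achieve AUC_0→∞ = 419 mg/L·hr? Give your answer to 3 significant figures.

Dose = CL × AUC_0→∞ / F
     = 0.86 × 419 / 0.75 = 480.453 mg

Dose = 480 mg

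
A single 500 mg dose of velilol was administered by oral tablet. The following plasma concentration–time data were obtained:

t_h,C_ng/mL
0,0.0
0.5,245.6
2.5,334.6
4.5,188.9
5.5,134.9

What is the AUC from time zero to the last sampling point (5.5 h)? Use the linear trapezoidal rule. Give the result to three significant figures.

AUC = 1330 ng/mL·h

Trapezoidal AUC_0→5.5:
  [0→0.5]: (0.0+245.6)/2 × 0.5 = 61.4
  [0.5→2.5]: (245.6+334.6)/2 × 2 = 580.2
  [2.5→4.5]: (334.6+188.9)/2 × 2 = 523.5
  [4.5→5.5]: (188.9+134.9)/2 × 1 = 161.9
  Sum = 1327.0 ng/mL·h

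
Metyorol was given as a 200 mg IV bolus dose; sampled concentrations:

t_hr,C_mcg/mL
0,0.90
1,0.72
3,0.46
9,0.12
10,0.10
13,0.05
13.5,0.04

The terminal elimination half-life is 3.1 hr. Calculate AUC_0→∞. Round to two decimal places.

Trapezoidal AUC_0→13.5:
  [0→1]: (0.90+0.72)/2 × 1 = 0.81
  [1→3]: (0.72+0.46)/2 × 2 = 1.18
  [3→9]: (0.46+0.12)/2 × 6 = 1.74
  [9→10]: (0.12+0.10)/2 × 1 = 0.11
  [10→13]: (0.10+0.05)/2 × 3 = 0.225
  [13→13.5]: (0.05+0.04)/2 × 0.5 = 0.0225
  Sum = 4.0875 mcg/mL·hr
k_e = ln2 / t½ = 0.693147 / 3.1 = 0.2236 hr^-1
Extrapolated tail: C_last / k_e = 0.04 / 0.2236 = 0.179
AUC_0→∞ = 4.0875 + 0.179 = 4.2665 mcg/mL·hr

AUC = 4.27 mcg/mL·hr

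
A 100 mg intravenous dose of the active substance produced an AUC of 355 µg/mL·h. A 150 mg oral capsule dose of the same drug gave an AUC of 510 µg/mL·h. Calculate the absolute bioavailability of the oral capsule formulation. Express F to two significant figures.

F = (AUC_ev / D_ev) / (AUC_iv / D_iv)
  = (510/150) / (355/100)
  = 3.4 / 3.55 = 0.9577

F = 0.96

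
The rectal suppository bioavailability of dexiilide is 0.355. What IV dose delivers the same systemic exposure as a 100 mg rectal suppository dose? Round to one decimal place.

Systemic exposure from an extravascular dose = F × D_ev, so the equivalent IV dose is F × D_ev.
D_iv = F × D_ev = 0.355 × 100 = 35.5 mg

D_iv = 35.5 mg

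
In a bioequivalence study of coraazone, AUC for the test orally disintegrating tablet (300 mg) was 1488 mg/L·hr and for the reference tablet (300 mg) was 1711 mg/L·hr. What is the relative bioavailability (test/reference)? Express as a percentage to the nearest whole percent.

F_rel = (AUC_test/D_test) / (AUC_ref/D_ref)
      = (1488/300) / (1711/300)
      = 4.96 / 5.70333 = 0.8697 = 86.97%

F_rel = 87%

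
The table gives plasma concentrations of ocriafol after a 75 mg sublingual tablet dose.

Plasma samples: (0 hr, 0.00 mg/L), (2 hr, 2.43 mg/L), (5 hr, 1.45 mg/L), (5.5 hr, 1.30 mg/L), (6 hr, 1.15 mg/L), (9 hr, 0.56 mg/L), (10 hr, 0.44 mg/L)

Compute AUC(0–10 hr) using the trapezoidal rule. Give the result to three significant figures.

Trapezoidal AUC_0→10:
  [0→2]: (0.00+2.43)/2 × 2 = 2.43
  [2→5]: (2.43+1.45)/2 × 3 = 5.82
  [5→5.5]: (1.45+1.30)/2 × 0.5 = 0.6875
  [5.5→6]: (1.30+1.15)/2 × 0.5 = 0.6125
  [6→9]: (1.15+0.56)/2 × 3 = 2.565
  [9→10]: (0.56+0.44)/2 × 1 = 0.5
  Sum = 12.615 mg/L·hr

AUC = 12.6 mg/L·hr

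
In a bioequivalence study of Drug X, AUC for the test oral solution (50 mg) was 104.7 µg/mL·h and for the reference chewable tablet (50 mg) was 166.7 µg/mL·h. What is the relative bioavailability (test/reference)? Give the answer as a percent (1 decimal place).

F_rel = 62.8%

F_rel = (AUC_test/D_test) / (AUC_ref/D_ref)
      = (104.7/50) / (166.7/50)
      = 2.094 / 3.334 = 0.6281 = 62.81%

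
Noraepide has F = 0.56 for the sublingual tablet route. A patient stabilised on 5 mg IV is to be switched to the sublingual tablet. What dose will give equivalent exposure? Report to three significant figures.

D_sublingual = 8.93 mg

For equal systemic exposure: F × D_ev = D_iv
D_ev = D_iv / F = 5 / 0.56 = 8.92857 mg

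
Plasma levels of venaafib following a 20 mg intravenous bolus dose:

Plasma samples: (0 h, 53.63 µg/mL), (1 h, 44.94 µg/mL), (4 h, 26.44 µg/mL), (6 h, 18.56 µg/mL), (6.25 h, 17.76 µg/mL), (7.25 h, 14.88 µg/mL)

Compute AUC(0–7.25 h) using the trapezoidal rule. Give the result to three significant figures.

Trapezoidal AUC_0→7.25:
  [0→1]: (53.63+44.94)/2 × 1 = 49.285
  [1→4]: (44.94+26.44)/2 × 3 = 107.07
  [4→6]: (26.44+18.56)/2 × 2 = 45.0
  [6→6.25]: (18.56+17.76)/2 × 0.25 = 4.54
  [6.25→7.25]: (17.76+14.88)/2 × 1 = 16.32
  Sum = 222.215 µg/mL·h

AUC = 222 µg/mL·h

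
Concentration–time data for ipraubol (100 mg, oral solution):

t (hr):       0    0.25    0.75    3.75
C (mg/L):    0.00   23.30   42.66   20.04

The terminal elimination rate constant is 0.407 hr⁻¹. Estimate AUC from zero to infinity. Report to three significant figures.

AUC = 163 mg/L·hr

Trapezoidal AUC_0→3.75:
  [0→0.25]: (0.00+23.30)/2 × 0.25 = 2.9125
  [0.25→0.75]: (23.30+42.66)/2 × 0.5 = 16.49
  [0.75→3.75]: (42.66+20.04)/2 × 3 = 94.05
  Sum = 113.4525 mg/L·hr
Extrapolated tail: C_last / k_e = 20.04 / 0.407 = 49.238
AUC_0→∞ = 113.4525 + 49.238 = 162.6905 mg/L·hr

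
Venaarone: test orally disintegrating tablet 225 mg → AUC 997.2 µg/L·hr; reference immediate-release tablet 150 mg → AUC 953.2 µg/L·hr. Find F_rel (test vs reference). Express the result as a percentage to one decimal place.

F_rel = 69.7%

F_rel = (AUC_test/D_test) / (AUC_ref/D_ref)
      = (997.2/225) / (953.2/150)
      = 4.432 / 6.35467 = 0.6974 = 69.74%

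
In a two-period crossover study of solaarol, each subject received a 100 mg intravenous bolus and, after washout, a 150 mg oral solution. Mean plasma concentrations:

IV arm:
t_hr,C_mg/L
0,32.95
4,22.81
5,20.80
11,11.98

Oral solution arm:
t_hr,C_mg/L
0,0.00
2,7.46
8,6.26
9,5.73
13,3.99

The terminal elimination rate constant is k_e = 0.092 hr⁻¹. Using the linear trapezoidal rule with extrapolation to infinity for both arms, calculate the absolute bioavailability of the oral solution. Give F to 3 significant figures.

F = 0.216

Trapezoidal AUC_0→11 (IV):
  [0→4]: (32.95+22.81)/2 × 4 = 111.52
  [4→5]: (22.81+20.80)/2 × 1 = 21.805
  [5→11]: (20.80+11.98)/2 × 6 = 98.34
  Sum = 231.665 mg/L·hr
IV tail: 11.98/0.092 = 130.217; AUC_iv,0→∞ = 231.665 + 130.217 = 361.882 mg/L·hr
Trapezoidal AUC_0→13 (oral solution):
  [0→2]: (0.00+7.46)/2 × 2 = 7.46
  [2→8]: (7.46+6.26)/2 × 6 = 41.16
  [8→9]: (6.26+5.73)/2 × 1 = 5.995
  [9→13]: (5.73+3.99)/2 × 4 = 19.44
  Sum = 74.055 mg/L·hr
oral solution tail: 3.99/0.092 = 43.370; AUC_ev,0→∞ = 74.055 + 43.370 = 117.425 mg/L·hr
F = (AUC_ev/D_ev)/(AUC_iv/D_iv) = (117.425/150)/(361.882/100) = 0.782833/3.61882 = 0.2163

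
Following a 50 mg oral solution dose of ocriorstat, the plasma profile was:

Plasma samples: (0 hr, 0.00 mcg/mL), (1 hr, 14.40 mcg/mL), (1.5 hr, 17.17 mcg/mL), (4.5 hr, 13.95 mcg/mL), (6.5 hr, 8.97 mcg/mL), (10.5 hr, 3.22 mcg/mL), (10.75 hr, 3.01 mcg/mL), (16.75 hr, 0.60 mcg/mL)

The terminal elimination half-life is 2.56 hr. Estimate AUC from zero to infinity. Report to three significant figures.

Trapezoidal AUC_0→16.75:
  [0→1]: (0.00+14.40)/2 × 1 = 7.2
  [1→1.5]: (14.40+17.17)/2 × 0.5 = 7.8925
  [1.5→4.5]: (17.17+13.95)/2 × 3 = 46.68
  [4.5→6.5]: (13.95+8.97)/2 × 2 = 22.92
  [6.5→10.5]: (8.97+3.22)/2 × 4 = 24.38
  [10.5→10.75]: (3.22+3.01)/2 × 0.25 = 0.77875
  [10.75→16.75]: (3.01+0.60)/2 × 6 = 10.83
  Sum = 120.68125 mcg/mL·hr
k_e = ln2 / t½ = 0.693147 / 2.56 = 0.2708 hr^-1
Extrapolated tail: C_last / k_e = 0.60 / 0.2708 = 2.216
AUC_0→∞ = 120.68125 + 2.216 = 122.89725 mcg/mL·hr

AUC = 123 mcg/mL·hr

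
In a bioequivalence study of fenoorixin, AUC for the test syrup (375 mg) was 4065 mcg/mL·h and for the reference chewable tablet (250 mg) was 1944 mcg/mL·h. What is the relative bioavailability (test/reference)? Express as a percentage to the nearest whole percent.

F_rel = 139%

F_rel = (AUC_test/D_test) / (AUC_ref/D_ref)
      = (4065/375) / (1944/250)
      = 10.84 / 7.776 = 1.3940 = 139.40%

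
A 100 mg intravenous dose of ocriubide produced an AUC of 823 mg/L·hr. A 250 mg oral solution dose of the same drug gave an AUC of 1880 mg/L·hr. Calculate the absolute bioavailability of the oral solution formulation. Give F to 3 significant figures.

F = 0.914

F = (AUC_ev / D_ev) / (AUC_iv / D_iv)
  = (1880/250) / (823/100)
  = 7.52 / 8.23 = 0.9137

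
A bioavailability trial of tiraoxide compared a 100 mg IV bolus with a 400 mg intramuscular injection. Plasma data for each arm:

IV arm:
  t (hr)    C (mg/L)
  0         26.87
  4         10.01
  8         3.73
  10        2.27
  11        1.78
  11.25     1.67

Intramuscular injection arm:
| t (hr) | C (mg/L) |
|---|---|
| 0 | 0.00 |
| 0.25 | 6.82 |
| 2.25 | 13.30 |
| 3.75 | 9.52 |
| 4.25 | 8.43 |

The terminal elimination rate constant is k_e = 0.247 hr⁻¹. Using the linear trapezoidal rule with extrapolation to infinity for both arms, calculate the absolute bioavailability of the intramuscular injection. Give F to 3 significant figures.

Trapezoidal AUC_0→11.25 (IV):
  [0→4]: (26.87+10.01)/2 × 4 = 73.76
  [4→8]: (10.01+3.73)/2 × 4 = 27.48
  [8→10]: (3.73+2.27)/2 × 2 = 6.0
  [10→11]: (2.27+1.78)/2 × 1 = 2.025
  [11→11.25]: (1.78+1.67)/2 × 0.25 = 0.43125
  Sum = 109.69625 mg/L·hr
IV tail: 1.67/0.247 = 6.761; AUC_iv,0→∞ = 109.69625 + 6.761 = 116.45725 mg/L·hr
Trapezoidal AUC_0→4.25 (intramuscular injection):
  [0→0.25]: (0.00+6.82)/2 × 0.25 = 0.8525
  [0.25→2.25]: (6.82+13.30)/2 × 2 = 20.12
  [2.25→3.75]: (13.30+9.52)/2 × 1.5 = 17.115
  [3.75→4.25]: (9.52+8.43)/2 × 0.5 = 4.4875
  Sum = 42.575 mg/L·hr
intramuscular injection tail: 8.43/0.247 = 34.130; AUC_ev,0→∞ = 42.575 + 34.130 = 76.705 mg/L·hr
F = (AUC_ev/D_ev)/(AUC_iv/D_iv) = (76.705/400)/(116.45725/100) = 0.1917625/1.1645725 = 0.1647

F = 0.165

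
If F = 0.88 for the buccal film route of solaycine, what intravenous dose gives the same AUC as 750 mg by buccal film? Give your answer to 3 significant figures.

Systemic exposure from an extravascular dose = F × D_ev, so the equivalent IV dose is F × D_ev.
D_iv = F × D_ev = 0.88 × 750 = 660 mg

D_iv = 660 mg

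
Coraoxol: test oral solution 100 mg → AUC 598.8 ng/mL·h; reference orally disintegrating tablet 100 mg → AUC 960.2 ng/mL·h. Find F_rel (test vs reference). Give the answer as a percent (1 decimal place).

F_rel = (AUC_test/D_test) / (AUC_ref/D_ref)
      = (598.8/100) / (960.2/100)
      = 5.988 / 9.602 = 0.6236 = 62.36%

F_rel = 62.4%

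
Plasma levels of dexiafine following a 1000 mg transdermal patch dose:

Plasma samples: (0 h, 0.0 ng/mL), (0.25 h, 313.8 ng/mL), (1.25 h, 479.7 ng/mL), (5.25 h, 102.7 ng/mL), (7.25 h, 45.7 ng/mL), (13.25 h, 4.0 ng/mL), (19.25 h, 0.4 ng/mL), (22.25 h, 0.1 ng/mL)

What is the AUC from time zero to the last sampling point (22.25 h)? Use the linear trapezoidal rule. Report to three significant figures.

Trapezoidal AUC_0→22.25:
  [0→0.25]: (0.0+313.8)/2 × 0.25 = 39.225
  [0.25→1.25]: (313.8+479.7)/2 × 1 = 396.75
  [1.25→5.25]: (479.7+102.7)/2 × 4 = 1164.8
  [5.25→7.25]: (102.7+45.7)/2 × 2 = 148.4
  [7.25→13.25]: (45.7+4.0)/2 × 6 = 149.1
  [13.25→19.25]: (4.0+0.4)/2 × 6 = 13.2
  [19.25→22.25]: (0.4+0.1)/2 × 3 = 0.75
  Sum = 1912.225 ng/mL·h

AUC = 1910 ng/mL·h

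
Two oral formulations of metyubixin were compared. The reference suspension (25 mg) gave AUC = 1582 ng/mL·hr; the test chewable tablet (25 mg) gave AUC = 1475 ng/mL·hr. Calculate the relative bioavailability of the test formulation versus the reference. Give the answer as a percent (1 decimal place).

F_rel = (AUC_test/D_test) / (AUC_ref/D_ref)
      = (1475/25) / (1582/25)
      = 59 / 63.28 = 0.9324 = 93.24%

F_rel = 93.2%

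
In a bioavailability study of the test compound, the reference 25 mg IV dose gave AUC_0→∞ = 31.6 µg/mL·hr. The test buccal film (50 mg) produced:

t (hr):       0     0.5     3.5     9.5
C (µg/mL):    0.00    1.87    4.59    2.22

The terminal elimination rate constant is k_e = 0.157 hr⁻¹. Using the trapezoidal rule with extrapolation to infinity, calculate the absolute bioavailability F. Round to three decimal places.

Trapezoidal AUC_0→9.5 (buccal film):
  [0→0.5]: (0.00+1.87)/2 × 0.5 = 0.4675
  [0.5→3.5]: (1.87+4.59)/2 × 3 = 9.69
  [3.5→9.5]: (4.59+2.22)/2 × 6 = 20.43
  Sum = 30.5875 µg/mL·hr
Tail: C_last/k_e = 2.22/0.157 = 14.140
AUC_0→∞ (buccal film) = 30.5875 + 14.140 = 44.7275 µg/mL·hr
F = (AUC_ev/D_ev)/(AUC_iv/D_iv) = (44.7275/50)/(31.6/25) = 0.89455/1.264 = 0.7077

F = 0.708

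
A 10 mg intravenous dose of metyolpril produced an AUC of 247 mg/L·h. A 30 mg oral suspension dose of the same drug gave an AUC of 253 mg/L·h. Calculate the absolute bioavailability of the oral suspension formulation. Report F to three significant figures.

F = 0.341

F = (AUC_ev / D_ev) / (AUC_iv / D_iv)
  = (253/30) / (247/10)
  = 8.43333 / 24.7 = 0.3414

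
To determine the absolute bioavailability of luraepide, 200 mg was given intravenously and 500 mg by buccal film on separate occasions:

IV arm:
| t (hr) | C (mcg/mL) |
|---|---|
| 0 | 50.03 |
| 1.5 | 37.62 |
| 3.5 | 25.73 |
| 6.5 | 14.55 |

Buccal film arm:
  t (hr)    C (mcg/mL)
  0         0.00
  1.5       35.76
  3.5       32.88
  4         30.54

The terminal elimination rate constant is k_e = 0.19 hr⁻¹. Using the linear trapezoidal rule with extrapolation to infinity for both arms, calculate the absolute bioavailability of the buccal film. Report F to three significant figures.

Trapezoidal AUC_0→6.5 (IV):
  [0→1.5]: (50.03+37.62)/2 × 1.5 = 65.7375
  [1.5→3.5]: (37.62+25.73)/2 × 2 = 63.35
  [3.5→6.5]: (25.73+14.55)/2 × 3 = 60.42
  Sum = 189.5075 mcg/mL·hr
IV tail: 14.55/0.19 = 76.579; AUC_iv,0→∞ = 189.5075 + 76.579 = 266.0865 mcg/mL·hr
Trapezoidal AUC_0→4 (buccal film):
  [0→1.5]: (0.00+35.76)/2 × 1.5 = 26.82
  [1.5→3.5]: (35.76+32.88)/2 × 2 = 68.64
  [3.5→4]: (32.88+30.54)/2 × 0.5 = 15.855
  Sum = 111.315 mcg/mL·hr
buccal film tail: 30.54/0.19 = 160.737; AUC_ev,0→∞ = 111.315 + 160.737 = 272.052 mcg/mL·hr
F = (AUC_ev/D_ev)/(AUC_iv/D_iv) = (272.052/500)/(266.0865/200) = 0.544104/1.3304325 = 0.4090

F = 0.409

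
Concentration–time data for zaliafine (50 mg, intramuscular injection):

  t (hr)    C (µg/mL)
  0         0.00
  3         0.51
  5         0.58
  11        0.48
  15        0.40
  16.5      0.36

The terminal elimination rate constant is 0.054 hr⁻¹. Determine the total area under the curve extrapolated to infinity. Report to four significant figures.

AUC = 14.03 µg/mL·hr

Trapezoidal AUC_0→16.5:
  [0→3]: (0.00+0.51)/2 × 3 = 0.765
  [3→5]: (0.51+0.58)/2 × 2 = 1.09
  [5→11]: (0.58+0.48)/2 × 6 = 3.18
  [11→15]: (0.48+0.40)/2 × 4 = 1.76
  [15→16.5]: (0.40+0.36)/2 × 1.5 = 0.57
  Sum = 7.365 µg/mL·hr
Extrapolated tail: C_last / k_e = 0.36 / 0.054 = 6.667
AUC_0→∞ = 7.365 + 6.667 = 14.032 µg/mL·hr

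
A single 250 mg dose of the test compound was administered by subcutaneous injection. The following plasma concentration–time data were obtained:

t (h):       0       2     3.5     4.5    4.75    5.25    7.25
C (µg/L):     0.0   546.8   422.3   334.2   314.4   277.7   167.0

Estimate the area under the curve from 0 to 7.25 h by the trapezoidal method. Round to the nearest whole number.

Trapezoidal AUC_0→7.25:
  [0→2]: (0.0+546.8)/2 × 2 = 546.8
  [2→3.5]: (546.8+422.3)/2 × 1.5 = 726.825
  [3.5→4.5]: (422.3+334.2)/2 × 1 = 378.25
  [4.5→4.75]: (334.2+314.4)/2 × 0.25 = 81.075
  [4.75→5.25]: (314.4+277.7)/2 × 0.5 = 148.025
  [5.25→7.25]: (277.7+167.0)/2 × 2 = 444.7
  Sum = 2325.675 µg/L·h

AUC = 2326 µg/L·h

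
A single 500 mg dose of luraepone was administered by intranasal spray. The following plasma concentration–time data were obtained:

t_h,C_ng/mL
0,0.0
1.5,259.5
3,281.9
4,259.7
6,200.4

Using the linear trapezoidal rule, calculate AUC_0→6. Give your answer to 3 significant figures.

AUC = 1330 ng/mL·h

Trapezoidal AUC_0→6:
  [0→1.5]: (0.0+259.5)/2 × 1.5 = 194.625
  [1.5→3]: (259.5+281.9)/2 × 1.5 = 406.05
  [3→4]: (281.9+259.7)/2 × 1 = 270.8
  [4→6]: (259.7+200.4)/2 × 2 = 460.1
  Sum = 1331.575 ng/mL·h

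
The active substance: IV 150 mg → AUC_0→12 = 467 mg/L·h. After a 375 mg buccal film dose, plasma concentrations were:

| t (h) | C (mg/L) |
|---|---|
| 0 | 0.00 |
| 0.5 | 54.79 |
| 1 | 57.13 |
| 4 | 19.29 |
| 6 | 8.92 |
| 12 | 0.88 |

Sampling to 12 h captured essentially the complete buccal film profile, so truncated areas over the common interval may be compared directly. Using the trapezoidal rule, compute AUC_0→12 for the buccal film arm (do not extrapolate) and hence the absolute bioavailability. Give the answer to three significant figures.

Trapezoidal AUC_0→12 (buccal film):
  [0→0.5]: (0.00+54.79)/2 × 0.5 = 13.6975
  [0.5→1]: (54.79+57.13)/2 × 0.5 = 27.98
  [1→4]: (57.13+19.29)/2 × 3 = 114.63
  [4→6]: (19.29+8.92)/2 × 2 = 28.21
  [6→12]: (8.92+0.88)/2 × 6 = 29.4
  Sum = 213.9175 mg/L·h
F = (AUC_ev/D_ev)/(AUC_iv/D_iv) = (213.9175/375)/(467/150) = 0.570447/3.11333 = 0.1832

F = 0.183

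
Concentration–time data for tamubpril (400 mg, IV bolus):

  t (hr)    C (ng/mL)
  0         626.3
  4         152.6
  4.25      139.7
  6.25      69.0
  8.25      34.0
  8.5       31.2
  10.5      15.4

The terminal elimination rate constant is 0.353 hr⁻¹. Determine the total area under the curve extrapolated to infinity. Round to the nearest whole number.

Trapezoidal AUC_0→10.5:
  [0→4]: (626.3+152.6)/2 × 4 = 1557.8
  [4→4.25]: (152.6+139.7)/2 × 0.25 = 36.5375
  [4.25→6.25]: (139.7+69.0)/2 × 2 = 208.7
  [6.25→8.25]: (69.0+34.0)/2 × 2 = 103.0
  [8.25→8.5]: (34.0+31.2)/2 × 0.25 = 8.15
  [8.5→10.5]: (31.2+15.4)/2 × 2 = 46.6
  Sum = 1960.7875 ng/mL·hr
Extrapolated tail: C_last / k_e = 15.4 / 0.353 = 43.626
AUC_0→∞ = 1960.7875 + 43.626 = 2004.4135 ng/mL·hr

AUC = 2004 ng/mL·hr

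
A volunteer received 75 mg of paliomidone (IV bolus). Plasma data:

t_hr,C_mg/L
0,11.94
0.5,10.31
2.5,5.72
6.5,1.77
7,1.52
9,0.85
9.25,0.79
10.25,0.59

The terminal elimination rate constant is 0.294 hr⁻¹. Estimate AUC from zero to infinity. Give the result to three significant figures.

AUC = 42.7 mg/L·hr

Trapezoidal AUC_0→10.25:
  [0→0.5]: (11.94+10.31)/2 × 0.5 = 5.5625
  [0.5→2.5]: (10.31+5.72)/2 × 2 = 16.03
  [2.5→6.5]: (5.72+1.77)/2 × 4 = 14.98
  [6.5→7]: (1.77+1.52)/2 × 0.5 = 0.8225
  [7→9]: (1.52+0.85)/2 × 2 = 2.37
  [9→9.25]: (0.85+0.79)/2 × 0.25 = 0.205
  [9.25→10.25]: (0.79+0.59)/2 × 1 = 0.69
  Sum = 40.66 mg/L·hr
Extrapolated tail: C_last / k_e = 0.59 / 0.294 = 2.007
AUC_0→∞ = 40.66 + 2.007 = 42.667 mg/L·hr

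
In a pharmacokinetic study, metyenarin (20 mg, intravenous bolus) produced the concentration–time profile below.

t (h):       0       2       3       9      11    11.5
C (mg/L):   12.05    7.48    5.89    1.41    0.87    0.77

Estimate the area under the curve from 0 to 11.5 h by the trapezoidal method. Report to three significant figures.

Trapezoidal AUC_0→11.5:
  [0→2]: (12.05+7.48)/2 × 2 = 19.53
  [2→3]: (7.48+5.89)/2 × 1 = 6.685
  [3→9]: (5.89+1.41)/2 × 6 = 21.9
  [9→11]: (1.41+0.87)/2 × 2 = 2.28
  [11→11.5]: (0.87+0.77)/2 × 0.5 = 0.41
  Sum = 50.805 mg/L·h

AUC = 50.8 mg/L·h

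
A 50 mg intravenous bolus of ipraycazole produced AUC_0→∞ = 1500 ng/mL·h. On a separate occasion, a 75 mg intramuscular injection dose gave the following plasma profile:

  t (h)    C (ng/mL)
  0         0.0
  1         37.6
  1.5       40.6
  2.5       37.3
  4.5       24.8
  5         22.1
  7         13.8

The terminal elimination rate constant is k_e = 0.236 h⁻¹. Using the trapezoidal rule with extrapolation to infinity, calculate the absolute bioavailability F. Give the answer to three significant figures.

Trapezoidal AUC_0→7 (intramuscular injection):
  [0→1]: (0.0+37.6)/2 × 1 = 18.8
  [1→1.5]: (37.6+40.6)/2 × 0.5 = 19.55
  [1.5→2.5]: (40.6+37.3)/2 × 1 = 38.95
  [2.5→4.5]: (37.3+24.8)/2 × 2 = 62.1
  [4.5→5]: (24.8+22.1)/2 × 0.5 = 11.725
  [5→7]: (22.1+13.8)/2 × 2 = 35.9
  Sum = 187.025 ng/mL·h
Tail: C_last/k_e = 13.8/0.236 = 58.475
AUC_0→∞ (intramuscular injection) = 187.025 + 58.475 = 245.5 ng/mL·h
F = (AUC_ev/D_ev)/(AUC_iv/D_iv) = (245.5/75)/(1500/50) = 3.27333/30 = 0.1091

F = 0.109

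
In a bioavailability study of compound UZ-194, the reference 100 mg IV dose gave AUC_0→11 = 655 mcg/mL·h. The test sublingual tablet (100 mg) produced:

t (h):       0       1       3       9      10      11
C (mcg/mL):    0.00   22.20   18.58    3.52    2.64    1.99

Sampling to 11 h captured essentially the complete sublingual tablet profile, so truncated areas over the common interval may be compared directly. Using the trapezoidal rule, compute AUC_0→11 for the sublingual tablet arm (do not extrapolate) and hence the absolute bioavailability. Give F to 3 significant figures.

F = 0.189

Trapezoidal AUC_0→11 (sublingual tablet):
  [0→1]: (0.00+22.20)/2 × 1 = 11.1
  [1→3]: (22.20+18.58)/2 × 2 = 40.78
  [3→9]: (18.58+3.52)/2 × 6 = 66.3
  [9→10]: (3.52+2.64)/2 × 1 = 3.08
  [10→11]: (2.64+1.99)/2 × 1 = 2.315
  Sum = 123.575 mcg/mL·h
F = (AUC_ev/D_ev)/(AUC_iv/D_iv) = (123.575/100)/(655/100) = 1.23575/6.55 = 0.1887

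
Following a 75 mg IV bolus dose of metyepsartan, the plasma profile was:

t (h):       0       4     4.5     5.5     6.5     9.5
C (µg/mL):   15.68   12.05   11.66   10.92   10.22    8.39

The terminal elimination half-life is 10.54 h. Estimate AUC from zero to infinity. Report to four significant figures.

Trapezoidal AUC_0→9.5:
  [0→4]: (15.68+12.05)/2 × 4 = 55.46
  [4→4.5]: (12.05+11.66)/2 × 0.5 = 5.9275
  [4.5→5.5]: (11.66+10.92)/2 × 1 = 11.29
  [5.5→6.5]: (10.92+10.22)/2 × 1 = 10.57
  [6.5→9.5]: (10.22+8.39)/2 × 3 = 27.915
  Sum = 111.1625 µg/mL·h
k_e = ln2 / t½ = 0.693147 / 10.54 = 0.0658 h^-1
Extrapolated tail: C_last / k_e = 8.39 / 0.0658 = 127.508
AUC_0→∞ = 111.1625 + 127.508 = 238.6705 µg/mL·h

AUC = 238.7 µg/mL·h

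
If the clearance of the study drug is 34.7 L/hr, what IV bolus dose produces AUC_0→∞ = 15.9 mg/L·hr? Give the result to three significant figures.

Dose = 552 mg

Dose_iv = CL × AUC_0→∞
     = 34.7 × 15.9 = 551.73 mg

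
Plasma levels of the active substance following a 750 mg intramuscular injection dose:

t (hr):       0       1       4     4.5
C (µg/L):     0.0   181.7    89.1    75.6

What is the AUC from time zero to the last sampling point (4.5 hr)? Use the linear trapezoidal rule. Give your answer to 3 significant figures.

AUC = 538 µg/L·hr

Trapezoidal AUC_0→4.5:
  [0→1]: (0.0+181.7)/2 × 1 = 90.85
  [1→4]: (181.7+89.1)/2 × 3 = 406.2
  [4→4.5]: (89.1+75.6)/2 × 0.5 = 41.175
  Sum = 538.225 µg/L·hr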